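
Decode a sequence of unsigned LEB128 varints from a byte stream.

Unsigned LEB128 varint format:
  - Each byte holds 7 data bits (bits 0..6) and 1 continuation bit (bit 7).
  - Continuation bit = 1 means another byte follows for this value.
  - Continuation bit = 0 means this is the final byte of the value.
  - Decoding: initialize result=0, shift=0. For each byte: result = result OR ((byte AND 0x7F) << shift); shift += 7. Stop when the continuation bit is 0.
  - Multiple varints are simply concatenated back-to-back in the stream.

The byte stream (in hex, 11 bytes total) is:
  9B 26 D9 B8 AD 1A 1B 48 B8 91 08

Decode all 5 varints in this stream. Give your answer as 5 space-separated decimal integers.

  byte[0]=0x9B cont=1 payload=0x1B=27: acc |= 27<<0 -> acc=27 shift=7
  byte[1]=0x26 cont=0 payload=0x26=38: acc |= 38<<7 -> acc=4891 shift=14 [end]
Varint 1: bytes[0:2] = 9B 26 -> value 4891 (2 byte(s))
  byte[2]=0xD9 cont=1 payload=0x59=89: acc |= 89<<0 -> acc=89 shift=7
  byte[3]=0xB8 cont=1 payload=0x38=56: acc |= 56<<7 -> acc=7257 shift=14
  byte[4]=0xAD cont=1 payload=0x2D=45: acc |= 45<<14 -> acc=744537 shift=21
  byte[5]=0x1A cont=0 payload=0x1A=26: acc |= 26<<21 -> acc=55270489 shift=28 [end]
Varint 2: bytes[2:6] = D9 B8 AD 1A -> value 55270489 (4 byte(s))
  byte[6]=0x1B cont=0 payload=0x1B=27: acc |= 27<<0 -> acc=27 shift=7 [end]
Varint 3: bytes[6:7] = 1B -> value 27 (1 byte(s))
  byte[7]=0x48 cont=0 payload=0x48=72: acc |= 72<<0 -> acc=72 shift=7 [end]
Varint 4: bytes[7:8] = 48 -> value 72 (1 byte(s))
  byte[8]=0xB8 cont=1 payload=0x38=56: acc |= 56<<0 -> acc=56 shift=7
  byte[9]=0x91 cont=1 payload=0x11=17: acc |= 17<<7 -> acc=2232 shift=14
  byte[10]=0x08 cont=0 payload=0x08=8: acc |= 8<<14 -> acc=133304 shift=21 [end]
Varint 5: bytes[8:11] = B8 91 08 -> value 133304 (3 byte(s))

Answer: 4891 55270489 27 72 133304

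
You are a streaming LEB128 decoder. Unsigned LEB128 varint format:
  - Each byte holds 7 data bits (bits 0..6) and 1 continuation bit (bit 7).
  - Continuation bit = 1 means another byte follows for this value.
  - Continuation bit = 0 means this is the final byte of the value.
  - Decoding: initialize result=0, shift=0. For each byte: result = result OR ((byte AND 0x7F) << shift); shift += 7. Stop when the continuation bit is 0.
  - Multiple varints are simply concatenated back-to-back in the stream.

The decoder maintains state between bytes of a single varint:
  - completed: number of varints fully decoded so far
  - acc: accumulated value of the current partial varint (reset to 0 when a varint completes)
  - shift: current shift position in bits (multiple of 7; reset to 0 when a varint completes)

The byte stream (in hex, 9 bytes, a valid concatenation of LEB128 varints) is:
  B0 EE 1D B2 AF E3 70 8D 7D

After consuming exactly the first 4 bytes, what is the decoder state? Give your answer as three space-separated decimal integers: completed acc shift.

byte[0]=0xB0 cont=1 payload=0x30: acc |= 48<<0 -> completed=0 acc=48 shift=7
byte[1]=0xEE cont=1 payload=0x6E: acc |= 110<<7 -> completed=0 acc=14128 shift=14
byte[2]=0x1D cont=0 payload=0x1D: varint #1 complete (value=489264); reset -> completed=1 acc=0 shift=0
byte[3]=0xB2 cont=1 payload=0x32: acc |= 50<<0 -> completed=1 acc=50 shift=7

Answer: 1 50 7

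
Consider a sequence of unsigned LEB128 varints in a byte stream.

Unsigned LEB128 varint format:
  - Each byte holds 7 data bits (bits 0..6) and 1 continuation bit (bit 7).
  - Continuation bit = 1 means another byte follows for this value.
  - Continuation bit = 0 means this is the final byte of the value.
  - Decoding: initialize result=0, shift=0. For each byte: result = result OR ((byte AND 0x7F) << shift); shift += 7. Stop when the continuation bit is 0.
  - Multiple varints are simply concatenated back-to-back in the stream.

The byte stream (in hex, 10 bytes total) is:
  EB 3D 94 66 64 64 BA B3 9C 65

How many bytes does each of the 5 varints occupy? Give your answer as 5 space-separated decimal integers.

Answer: 2 2 1 1 4

Derivation:
  byte[0]=0xEB cont=1 payload=0x6B=107: acc |= 107<<0 -> acc=107 shift=7
  byte[1]=0x3D cont=0 payload=0x3D=61: acc |= 61<<7 -> acc=7915 shift=14 [end]
Varint 1: bytes[0:2] = EB 3D -> value 7915 (2 byte(s))
  byte[2]=0x94 cont=1 payload=0x14=20: acc |= 20<<0 -> acc=20 shift=7
  byte[3]=0x66 cont=0 payload=0x66=102: acc |= 102<<7 -> acc=13076 shift=14 [end]
Varint 2: bytes[2:4] = 94 66 -> value 13076 (2 byte(s))
  byte[4]=0x64 cont=0 payload=0x64=100: acc |= 100<<0 -> acc=100 shift=7 [end]
Varint 3: bytes[4:5] = 64 -> value 100 (1 byte(s))
  byte[5]=0x64 cont=0 payload=0x64=100: acc |= 100<<0 -> acc=100 shift=7 [end]
Varint 4: bytes[5:6] = 64 -> value 100 (1 byte(s))
  byte[6]=0xBA cont=1 payload=0x3A=58: acc |= 58<<0 -> acc=58 shift=7
  byte[7]=0xB3 cont=1 payload=0x33=51: acc |= 51<<7 -> acc=6586 shift=14
  byte[8]=0x9C cont=1 payload=0x1C=28: acc |= 28<<14 -> acc=465338 shift=21
  byte[9]=0x65 cont=0 payload=0x65=101: acc |= 101<<21 -> acc=212277690 shift=28 [end]
Varint 5: bytes[6:10] = BA B3 9C 65 -> value 212277690 (4 byte(s))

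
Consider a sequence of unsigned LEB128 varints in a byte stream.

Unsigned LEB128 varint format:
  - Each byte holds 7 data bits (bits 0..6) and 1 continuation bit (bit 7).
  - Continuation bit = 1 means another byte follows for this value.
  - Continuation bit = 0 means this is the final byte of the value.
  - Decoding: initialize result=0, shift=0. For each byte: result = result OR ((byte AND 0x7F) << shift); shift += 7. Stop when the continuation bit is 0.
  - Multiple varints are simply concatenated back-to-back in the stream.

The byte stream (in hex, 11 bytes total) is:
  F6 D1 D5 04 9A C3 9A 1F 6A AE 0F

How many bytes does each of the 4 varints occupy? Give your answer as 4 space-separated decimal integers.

Answer: 4 4 1 2

Derivation:
  byte[0]=0xF6 cont=1 payload=0x76=118: acc |= 118<<0 -> acc=118 shift=7
  byte[1]=0xD1 cont=1 payload=0x51=81: acc |= 81<<7 -> acc=10486 shift=14
  byte[2]=0xD5 cont=1 payload=0x55=85: acc |= 85<<14 -> acc=1403126 shift=21
  byte[3]=0x04 cont=0 payload=0x04=4: acc |= 4<<21 -> acc=9791734 shift=28 [end]
Varint 1: bytes[0:4] = F6 D1 D5 04 -> value 9791734 (4 byte(s))
  byte[4]=0x9A cont=1 payload=0x1A=26: acc |= 26<<0 -> acc=26 shift=7
  byte[5]=0xC3 cont=1 payload=0x43=67: acc |= 67<<7 -> acc=8602 shift=14
  byte[6]=0x9A cont=1 payload=0x1A=26: acc |= 26<<14 -> acc=434586 shift=21
  byte[7]=0x1F cont=0 payload=0x1F=31: acc |= 31<<21 -> acc=65446298 shift=28 [end]
Varint 2: bytes[4:8] = 9A C3 9A 1F -> value 65446298 (4 byte(s))
  byte[8]=0x6A cont=0 payload=0x6A=106: acc |= 106<<0 -> acc=106 shift=7 [end]
Varint 3: bytes[8:9] = 6A -> value 106 (1 byte(s))
  byte[9]=0xAE cont=1 payload=0x2E=46: acc |= 46<<0 -> acc=46 shift=7
  byte[10]=0x0F cont=0 payload=0x0F=15: acc |= 15<<7 -> acc=1966 shift=14 [end]
Varint 4: bytes[9:11] = AE 0F -> value 1966 (2 byte(s))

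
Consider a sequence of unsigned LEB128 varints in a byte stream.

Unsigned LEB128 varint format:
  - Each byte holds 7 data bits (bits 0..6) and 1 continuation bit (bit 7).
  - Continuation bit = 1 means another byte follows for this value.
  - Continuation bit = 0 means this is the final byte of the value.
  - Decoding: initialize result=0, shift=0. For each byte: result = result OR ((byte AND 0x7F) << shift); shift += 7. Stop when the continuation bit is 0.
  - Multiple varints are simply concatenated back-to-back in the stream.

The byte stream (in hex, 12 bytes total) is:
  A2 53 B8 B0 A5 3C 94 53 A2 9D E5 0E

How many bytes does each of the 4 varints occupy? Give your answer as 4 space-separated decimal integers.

Answer: 2 4 2 4

Derivation:
  byte[0]=0xA2 cont=1 payload=0x22=34: acc |= 34<<0 -> acc=34 shift=7
  byte[1]=0x53 cont=0 payload=0x53=83: acc |= 83<<7 -> acc=10658 shift=14 [end]
Varint 1: bytes[0:2] = A2 53 -> value 10658 (2 byte(s))
  byte[2]=0xB8 cont=1 payload=0x38=56: acc |= 56<<0 -> acc=56 shift=7
  byte[3]=0xB0 cont=1 payload=0x30=48: acc |= 48<<7 -> acc=6200 shift=14
  byte[4]=0xA5 cont=1 payload=0x25=37: acc |= 37<<14 -> acc=612408 shift=21
  byte[5]=0x3C cont=0 payload=0x3C=60: acc |= 60<<21 -> acc=126441528 shift=28 [end]
Varint 2: bytes[2:6] = B8 B0 A5 3C -> value 126441528 (4 byte(s))
  byte[6]=0x94 cont=1 payload=0x14=20: acc |= 20<<0 -> acc=20 shift=7
  byte[7]=0x53 cont=0 payload=0x53=83: acc |= 83<<7 -> acc=10644 shift=14 [end]
Varint 3: bytes[6:8] = 94 53 -> value 10644 (2 byte(s))
  byte[8]=0xA2 cont=1 payload=0x22=34: acc |= 34<<0 -> acc=34 shift=7
  byte[9]=0x9D cont=1 payload=0x1D=29: acc |= 29<<7 -> acc=3746 shift=14
  byte[10]=0xE5 cont=1 payload=0x65=101: acc |= 101<<14 -> acc=1658530 shift=21
  byte[11]=0x0E cont=0 payload=0x0E=14: acc |= 14<<21 -> acc=31018658 shift=28 [end]
Varint 4: bytes[8:12] = A2 9D E5 0E -> value 31018658 (4 byte(s))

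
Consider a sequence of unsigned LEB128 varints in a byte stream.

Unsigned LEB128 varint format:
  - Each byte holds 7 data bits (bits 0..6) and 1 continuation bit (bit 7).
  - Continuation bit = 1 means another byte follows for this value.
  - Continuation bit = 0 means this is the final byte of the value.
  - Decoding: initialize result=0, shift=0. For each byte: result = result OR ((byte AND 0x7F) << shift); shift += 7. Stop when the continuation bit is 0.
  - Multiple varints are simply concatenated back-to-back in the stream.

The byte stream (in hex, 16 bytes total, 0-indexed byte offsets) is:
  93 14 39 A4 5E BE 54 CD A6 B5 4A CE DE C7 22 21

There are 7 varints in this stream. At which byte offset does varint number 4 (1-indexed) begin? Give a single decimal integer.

  byte[0]=0x93 cont=1 payload=0x13=19: acc |= 19<<0 -> acc=19 shift=7
  byte[1]=0x14 cont=0 payload=0x14=20: acc |= 20<<7 -> acc=2579 shift=14 [end]
Varint 1: bytes[0:2] = 93 14 -> value 2579 (2 byte(s))
  byte[2]=0x39 cont=0 payload=0x39=57: acc |= 57<<0 -> acc=57 shift=7 [end]
Varint 2: bytes[2:3] = 39 -> value 57 (1 byte(s))
  byte[3]=0xA4 cont=1 payload=0x24=36: acc |= 36<<0 -> acc=36 shift=7
  byte[4]=0x5E cont=0 payload=0x5E=94: acc |= 94<<7 -> acc=12068 shift=14 [end]
Varint 3: bytes[3:5] = A4 5E -> value 12068 (2 byte(s))
  byte[5]=0xBE cont=1 payload=0x3E=62: acc |= 62<<0 -> acc=62 shift=7
  byte[6]=0x54 cont=0 payload=0x54=84: acc |= 84<<7 -> acc=10814 shift=14 [end]
Varint 4: bytes[5:7] = BE 54 -> value 10814 (2 byte(s))
  byte[7]=0xCD cont=1 payload=0x4D=77: acc |= 77<<0 -> acc=77 shift=7
  byte[8]=0xA6 cont=1 payload=0x26=38: acc |= 38<<7 -> acc=4941 shift=14
  byte[9]=0xB5 cont=1 payload=0x35=53: acc |= 53<<14 -> acc=873293 shift=21
  byte[10]=0x4A cont=0 payload=0x4A=74: acc |= 74<<21 -> acc=156062541 shift=28 [end]
Varint 5: bytes[7:11] = CD A6 B5 4A -> value 156062541 (4 byte(s))
  byte[11]=0xCE cont=1 payload=0x4E=78: acc |= 78<<0 -> acc=78 shift=7
  byte[12]=0xDE cont=1 payload=0x5E=94: acc |= 94<<7 -> acc=12110 shift=14
  byte[13]=0xC7 cont=1 payload=0x47=71: acc |= 71<<14 -> acc=1175374 shift=21
  byte[14]=0x22 cont=0 payload=0x22=34: acc |= 34<<21 -> acc=72478542 shift=28 [end]
Varint 6: bytes[11:15] = CE DE C7 22 -> value 72478542 (4 byte(s))
  byte[15]=0x21 cont=0 payload=0x21=33: acc |= 33<<0 -> acc=33 shift=7 [end]
Varint 7: bytes[15:16] = 21 -> value 33 (1 byte(s))

Answer: 5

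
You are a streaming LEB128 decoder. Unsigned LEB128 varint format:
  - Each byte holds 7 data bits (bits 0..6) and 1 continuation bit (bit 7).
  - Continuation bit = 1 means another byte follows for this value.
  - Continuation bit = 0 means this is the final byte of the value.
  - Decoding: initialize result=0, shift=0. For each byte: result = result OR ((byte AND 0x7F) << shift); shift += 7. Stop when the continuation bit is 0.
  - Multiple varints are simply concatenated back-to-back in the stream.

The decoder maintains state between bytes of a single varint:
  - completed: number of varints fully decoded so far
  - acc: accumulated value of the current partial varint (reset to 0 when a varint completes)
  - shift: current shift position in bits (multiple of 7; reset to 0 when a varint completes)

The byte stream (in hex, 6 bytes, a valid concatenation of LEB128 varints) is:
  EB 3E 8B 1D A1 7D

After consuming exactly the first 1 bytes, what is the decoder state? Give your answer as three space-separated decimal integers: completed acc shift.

byte[0]=0xEB cont=1 payload=0x6B: acc |= 107<<0 -> completed=0 acc=107 shift=7

Answer: 0 107 7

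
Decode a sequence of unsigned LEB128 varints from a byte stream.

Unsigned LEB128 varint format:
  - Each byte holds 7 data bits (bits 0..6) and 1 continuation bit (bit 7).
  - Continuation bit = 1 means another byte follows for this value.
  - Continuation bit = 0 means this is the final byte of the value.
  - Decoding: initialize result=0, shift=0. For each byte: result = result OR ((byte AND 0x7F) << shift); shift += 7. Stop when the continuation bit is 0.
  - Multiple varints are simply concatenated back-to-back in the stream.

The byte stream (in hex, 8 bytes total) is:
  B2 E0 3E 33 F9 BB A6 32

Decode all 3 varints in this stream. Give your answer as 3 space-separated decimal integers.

  byte[0]=0xB2 cont=1 payload=0x32=50: acc |= 50<<0 -> acc=50 shift=7
  byte[1]=0xE0 cont=1 payload=0x60=96: acc |= 96<<7 -> acc=12338 shift=14
  byte[2]=0x3E cont=0 payload=0x3E=62: acc |= 62<<14 -> acc=1028146 shift=21 [end]
Varint 1: bytes[0:3] = B2 E0 3E -> value 1028146 (3 byte(s))
  byte[3]=0x33 cont=0 payload=0x33=51: acc |= 51<<0 -> acc=51 shift=7 [end]
Varint 2: bytes[3:4] = 33 -> value 51 (1 byte(s))
  byte[4]=0xF9 cont=1 payload=0x79=121: acc |= 121<<0 -> acc=121 shift=7
  byte[5]=0xBB cont=1 payload=0x3B=59: acc |= 59<<7 -> acc=7673 shift=14
  byte[6]=0xA6 cont=1 payload=0x26=38: acc |= 38<<14 -> acc=630265 shift=21
  byte[7]=0x32 cont=0 payload=0x32=50: acc |= 50<<21 -> acc=105487865 shift=28 [end]
Varint 3: bytes[4:8] = F9 BB A6 32 -> value 105487865 (4 byte(s))

Answer: 1028146 51 105487865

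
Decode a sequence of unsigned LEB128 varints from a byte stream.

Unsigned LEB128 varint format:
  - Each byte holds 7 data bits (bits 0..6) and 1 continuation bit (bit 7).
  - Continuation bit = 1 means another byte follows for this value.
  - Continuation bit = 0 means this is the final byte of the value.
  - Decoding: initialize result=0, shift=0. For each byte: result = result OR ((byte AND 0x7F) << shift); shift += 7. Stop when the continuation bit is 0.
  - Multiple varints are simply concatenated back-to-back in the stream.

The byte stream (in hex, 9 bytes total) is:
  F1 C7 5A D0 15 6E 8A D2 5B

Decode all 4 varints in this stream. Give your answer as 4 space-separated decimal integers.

Answer: 1483761 2768 110 1501450

Derivation:
  byte[0]=0xF1 cont=1 payload=0x71=113: acc |= 113<<0 -> acc=113 shift=7
  byte[1]=0xC7 cont=1 payload=0x47=71: acc |= 71<<7 -> acc=9201 shift=14
  byte[2]=0x5A cont=0 payload=0x5A=90: acc |= 90<<14 -> acc=1483761 shift=21 [end]
Varint 1: bytes[0:3] = F1 C7 5A -> value 1483761 (3 byte(s))
  byte[3]=0xD0 cont=1 payload=0x50=80: acc |= 80<<0 -> acc=80 shift=7
  byte[4]=0x15 cont=0 payload=0x15=21: acc |= 21<<7 -> acc=2768 shift=14 [end]
Varint 2: bytes[3:5] = D0 15 -> value 2768 (2 byte(s))
  byte[5]=0x6E cont=0 payload=0x6E=110: acc |= 110<<0 -> acc=110 shift=7 [end]
Varint 3: bytes[5:6] = 6E -> value 110 (1 byte(s))
  byte[6]=0x8A cont=1 payload=0x0A=10: acc |= 10<<0 -> acc=10 shift=7
  byte[7]=0xD2 cont=1 payload=0x52=82: acc |= 82<<7 -> acc=10506 shift=14
  byte[8]=0x5B cont=0 payload=0x5B=91: acc |= 91<<14 -> acc=1501450 shift=21 [end]
Varint 4: bytes[6:9] = 8A D2 5B -> value 1501450 (3 byte(s))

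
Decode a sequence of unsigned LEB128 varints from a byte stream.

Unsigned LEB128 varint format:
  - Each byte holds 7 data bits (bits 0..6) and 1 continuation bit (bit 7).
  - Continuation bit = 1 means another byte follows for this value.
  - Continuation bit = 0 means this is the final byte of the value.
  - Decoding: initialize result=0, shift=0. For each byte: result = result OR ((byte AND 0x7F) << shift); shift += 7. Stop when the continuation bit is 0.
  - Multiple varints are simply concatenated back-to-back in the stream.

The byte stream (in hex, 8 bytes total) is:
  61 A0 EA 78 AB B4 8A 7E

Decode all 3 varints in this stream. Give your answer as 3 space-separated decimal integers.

Answer: 97 1979680 264411691

Derivation:
  byte[0]=0x61 cont=0 payload=0x61=97: acc |= 97<<0 -> acc=97 shift=7 [end]
Varint 1: bytes[0:1] = 61 -> value 97 (1 byte(s))
  byte[1]=0xA0 cont=1 payload=0x20=32: acc |= 32<<0 -> acc=32 shift=7
  byte[2]=0xEA cont=1 payload=0x6A=106: acc |= 106<<7 -> acc=13600 shift=14
  byte[3]=0x78 cont=0 payload=0x78=120: acc |= 120<<14 -> acc=1979680 shift=21 [end]
Varint 2: bytes[1:4] = A0 EA 78 -> value 1979680 (3 byte(s))
  byte[4]=0xAB cont=1 payload=0x2B=43: acc |= 43<<0 -> acc=43 shift=7
  byte[5]=0xB4 cont=1 payload=0x34=52: acc |= 52<<7 -> acc=6699 shift=14
  byte[6]=0x8A cont=1 payload=0x0A=10: acc |= 10<<14 -> acc=170539 shift=21
  byte[7]=0x7E cont=0 payload=0x7E=126: acc |= 126<<21 -> acc=264411691 shift=28 [end]
Varint 3: bytes[4:8] = AB B4 8A 7E -> value 264411691 (4 byte(s))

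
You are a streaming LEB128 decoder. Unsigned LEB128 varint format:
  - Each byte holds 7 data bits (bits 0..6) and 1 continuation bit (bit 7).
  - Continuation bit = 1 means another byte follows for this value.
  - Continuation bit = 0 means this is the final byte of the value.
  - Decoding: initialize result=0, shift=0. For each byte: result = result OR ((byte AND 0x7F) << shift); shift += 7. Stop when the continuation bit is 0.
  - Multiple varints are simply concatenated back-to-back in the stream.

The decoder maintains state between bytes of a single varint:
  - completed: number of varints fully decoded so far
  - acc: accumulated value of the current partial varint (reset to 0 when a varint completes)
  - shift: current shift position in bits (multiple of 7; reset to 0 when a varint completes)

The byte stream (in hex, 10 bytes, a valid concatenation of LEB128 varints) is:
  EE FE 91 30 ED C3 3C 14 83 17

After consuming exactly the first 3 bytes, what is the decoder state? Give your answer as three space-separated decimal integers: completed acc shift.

Answer: 0 294766 21

Derivation:
byte[0]=0xEE cont=1 payload=0x6E: acc |= 110<<0 -> completed=0 acc=110 shift=7
byte[1]=0xFE cont=1 payload=0x7E: acc |= 126<<7 -> completed=0 acc=16238 shift=14
byte[2]=0x91 cont=1 payload=0x11: acc |= 17<<14 -> completed=0 acc=294766 shift=21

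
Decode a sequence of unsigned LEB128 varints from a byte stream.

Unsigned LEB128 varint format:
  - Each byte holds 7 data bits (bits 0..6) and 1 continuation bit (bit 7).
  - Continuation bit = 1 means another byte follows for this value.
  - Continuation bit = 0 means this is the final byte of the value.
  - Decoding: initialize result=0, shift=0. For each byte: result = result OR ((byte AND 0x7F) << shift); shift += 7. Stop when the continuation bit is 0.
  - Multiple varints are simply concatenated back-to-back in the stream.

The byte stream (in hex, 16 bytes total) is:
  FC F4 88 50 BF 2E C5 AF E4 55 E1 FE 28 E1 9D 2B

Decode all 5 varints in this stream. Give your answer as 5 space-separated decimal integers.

Answer: 167918204 5951 179902405 671585 708321

Derivation:
  byte[0]=0xFC cont=1 payload=0x7C=124: acc |= 124<<0 -> acc=124 shift=7
  byte[1]=0xF4 cont=1 payload=0x74=116: acc |= 116<<7 -> acc=14972 shift=14
  byte[2]=0x88 cont=1 payload=0x08=8: acc |= 8<<14 -> acc=146044 shift=21
  byte[3]=0x50 cont=0 payload=0x50=80: acc |= 80<<21 -> acc=167918204 shift=28 [end]
Varint 1: bytes[0:4] = FC F4 88 50 -> value 167918204 (4 byte(s))
  byte[4]=0xBF cont=1 payload=0x3F=63: acc |= 63<<0 -> acc=63 shift=7
  byte[5]=0x2E cont=0 payload=0x2E=46: acc |= 46<<7 -> acc=5951 shift=14 [end]
Varint 2: bytes[4:6] = BF 2E -> value 5951 (2 byte(s))
  byte[6]=0xC5 cont=1 payload=0x45=69: acc |= 69<<0 -> acc=69 shift=7
  byte[7]=0xAF cont=1 payload=0x2F=47: acc |= 47<<7 -> acc=6085 shift=14
  byte[8]=0xE4 cont=1 payload=0x64=100: acc |= 100<<14 -> acc=1644485 shift=21
  byte[9]=0x55 cont=0 payload=0x55=85: acc |= 85<<21 -> acc=179902405 shift=28 [end]
Varint 3: bytes[6:10] = C5 AF E4 55 -> value 179902405 (4 byte(s))
  byte[10]=0xE1 cont=1 payload=0x61=97: acc |= 97<<0 -> acc=97 shift=7
  byte[11]=0xFE cont=1 payload=0x7E=126: acc |= 126<<7 -> acc=16225 shift=14
  byte[12]=0x28 cont=0 payload=0x28=40: acc |= 40<<14 -> acc=671585 shift=21 [end]
Varint 4: bytes[10:13] = E1 FE 28 -> value 671585 (3 byte(s))
  byte[13]=0xE1 cont=1 payload=0x61=97: acc |= 97<<0 -> acc=97 shift=7
  byte[14]=0x9D cont=1 payload=0x1D=29: acc |= 29<<7 -> acc=3809 shift=14
  byte[15]=0x2B cont=0 payload=0x2B=43: acc |= 43<<14 -> acc=708321 shift=21 [end]
Varint 5: bytes[13:16] = E1 9D 2B -> value 708321 (3 byte(s))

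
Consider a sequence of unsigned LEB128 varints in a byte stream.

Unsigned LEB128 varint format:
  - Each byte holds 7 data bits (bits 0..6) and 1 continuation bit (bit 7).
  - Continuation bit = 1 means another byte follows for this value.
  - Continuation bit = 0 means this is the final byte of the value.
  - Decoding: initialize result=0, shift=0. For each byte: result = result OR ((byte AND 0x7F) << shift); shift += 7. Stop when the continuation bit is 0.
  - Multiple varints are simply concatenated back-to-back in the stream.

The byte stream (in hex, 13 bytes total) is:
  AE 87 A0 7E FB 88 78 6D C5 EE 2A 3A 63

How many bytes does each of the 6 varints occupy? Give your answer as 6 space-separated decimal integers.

Answer: 4 3 1 3 1 1

Derivation:
  byte[0]=0xAE cont=1 payload=0x2E=46: acc |= 46<<0 -> acc=46 shift=7
  byte[1]=0x87 cont=1 payload=0x07=7: acc |= 7<<7 -> acc=942 shift=14
  byte[2]=0xA0 cont=1 payload=0x20=32: acc |= 32<<14 -> acc=525230 shift=21
  byte[3]=0x7E cont=0 payload=0x7E=126: acc |= 126<<21 -> acc=264766382 shift=28 [end]
Varint 1: bytes[0:4] = AE 87 A0 7E -> value 264766382 (4 byte(s))
  byte[4]=0xFB cont=1 payload=0x7B=123: acc |= 123<<0 -> acc=123 shift=7
  byte[5]=0x88 cont=1 payload=0x08=8: acc |= 8<<7 -> acc=1147 shift=14
  byte[6]=0x78 cont=0 payload=0x78=120: acc |= 120<<14 -> acc=1967227 shift=21 [end]
Varint 2: bytes[4:7] = FB 88 78 -> value 1967227 (3 byte(s))
  byte[7]=0x6D cont=0 payload=0x6D=109: acc |= 109<<0 -> acc=109 shift=7 [end]
Varint 3: bytes[7:8] = 6D -> value 109 (1 byte(s))
  byte[8]=0xC5 cont=1 payload=0x45=69: acc |= 69<<0 -> acc=69 shift=7
  byte[9]=0xEE cont=1 payload=0x6E=110: acc |= 110<<7 -> acc=14149 shift=14
  byte[10]=0x2A cont=0 payload=0x2A=42: acc |= 42<<14 -> acc=702277 shift=21 [end]
Varint 4: bytes[8:11] = C5 EE 2A -> value 702277 (3 byte(s))
  byte[11]=0x3A cont=0 payload=0x3A=58: acc |= 58<<0 -> acc=58 shift=7 [end]
Varint 5: bytes[11:12] = 3A -> value 58 (1 byte(s))
  byte[12]=0x63 cont=0 payload=0x63=99: acc |= 99<<0 -> acc=99 shift=7 [end]
Varint 6: bytes[12:13] = 63 -> value 99 (1 byte(s))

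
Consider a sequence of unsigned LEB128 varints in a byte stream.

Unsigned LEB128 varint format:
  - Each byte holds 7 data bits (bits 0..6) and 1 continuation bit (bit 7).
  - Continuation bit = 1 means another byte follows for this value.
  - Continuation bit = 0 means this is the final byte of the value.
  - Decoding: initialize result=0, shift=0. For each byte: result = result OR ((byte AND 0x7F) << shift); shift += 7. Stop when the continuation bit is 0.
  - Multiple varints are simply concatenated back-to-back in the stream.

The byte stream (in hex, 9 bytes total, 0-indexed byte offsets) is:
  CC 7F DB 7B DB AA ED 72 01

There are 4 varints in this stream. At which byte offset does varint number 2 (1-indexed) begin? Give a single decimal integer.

  byte[0]=0xCC cont=1 payload=0x4C=76: acc |= 76<<0 -> acc=76 shift=7
  byte[1]=0x7F cont=0 payload=0x7F=127: acc |= 127<<7 -> acc=16332 shift=14 [end]
Varint 1: bytes[0:2] = CC 7F -> value 16332 (2 byte(s))
  byte[2]=0xDB cont=1 payload=0x5B=91: acc |= 91<<0 -> acc=91 shift=7
  byte[3]=0x7B cont=0 payload=0x7B=123: acc |= 123<<7 -> acc=15835 shift=14 [end]
Varint 2: bytes[2:4] = DB 7B -> value 15835 (2 byte(s))
  byte[4]=0xDB cont=1 payload=0x5B=91: acc |= 91<<0 -> acc=91 shift=7
  byte[5]=0xAA cont=1 payload=0x2A=42: acc |= 42<<7 -> acc=5467 shift=14
  byte[6]=0xED cont=1 payload=0x6D=109: acc |= 109<<14 -> acc=1791323 shift=21
  byte[7]=0x72 cont=0 payload=0x72=114: acc |= 114<<21 -> acc=240866651 shift=28 [end]
Varint 3: bytes[4:8] = DB AA ED 72 -> value 240866651 (4 byte(s))
  byte[8]=0x01 cont=0 payload=0x01=1: acc |= 1<<0 -> acc=1 shift=7 [end]
Varint 4: bytes[8:9] = 01 -> value 1 (1 byte(s))

Answer: 2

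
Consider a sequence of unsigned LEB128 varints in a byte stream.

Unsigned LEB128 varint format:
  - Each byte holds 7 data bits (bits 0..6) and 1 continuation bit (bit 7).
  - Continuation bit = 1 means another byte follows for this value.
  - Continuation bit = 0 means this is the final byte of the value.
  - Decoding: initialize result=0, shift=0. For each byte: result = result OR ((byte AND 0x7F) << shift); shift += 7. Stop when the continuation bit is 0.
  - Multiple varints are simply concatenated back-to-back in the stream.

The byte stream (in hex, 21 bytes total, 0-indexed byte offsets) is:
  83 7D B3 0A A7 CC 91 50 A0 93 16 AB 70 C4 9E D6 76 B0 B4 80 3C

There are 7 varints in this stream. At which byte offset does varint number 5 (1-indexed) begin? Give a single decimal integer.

Answer: 11

Derivation:
  byte[0]=0x83 cont=1 payload=0x03=3: acc |= 3<<0 -> acc=3 shift=7
  byte[1]=0x7D cont=0 payload=0x7D=125: acc |= 125<<7 -> acc=16003 shift=14 [end]
Varint 1: bytes[0:2] = 83 7D -> value 16003 (2 byte(s))
  byte[2]=0xB3 cont=1 payload=0x33=51: acc |= 51<<0 -> acc=51 shift=7
  byte[3]=0x0A cont=0 payload=0x0A=10: acc |= 10<<7 -> acc=1331 shift=14 [end]
Varint 2: bytes[2:4] = B3 0A -> value 1331 (2 byte(s))
  byte[4]=0xA7 cont=1 payload=0x27=39: acc |= 39<<0 -> acc=39 shift=7
  byte[5]=0xCC cont=1 payload=0x4C=76: acc |= 76<<7 -> acc=9767 shift=14
  byte[6]=0x91 cont=1 payload=0x11=17: acc |= 17<<14 -> acc=288295 shift=21
  byte[7]=0x50 cont=0 payload=0x50=80: acc |= 80<<21 -> acc=168060455 shift=28 [end]
Varint 3: bytes[4:8] = A7 CC 91 50 -> value 168060455 (4 byte(s))
  byte[8]=0xA0 cont=1 payload=0x20=32: acc |= 32<<0 -> acc=32 shift=7
  byte[9]=0x93 cont=1 payload=0x13=19: acc |= 19<<7 -> acc=2464 shift=14
  byte[10]=0x16 cont=0 payload=0x16=22: acc |= 22<<14 -> acc=362912 shift=21 [end]
Varint 4: bytes[8:11] = A0 93 16 -> value 362912 (3 byte(s))
  byte[11]=0xAB cont=1 payload=0x2B=43: acc |= 43<<0 -> acc=43 shift=7
  byte[12]=0x70 cont=0 payload=0x70=112: acc |= 112<<7 -> acc=14379 shift=14 [end]
Varint 5: bytes[11:13] = AB 70 -> value 14379 (2 byte(s))
  byte[13]=0xC4 cont=1 payload=0x44=68: acc |= 68<<0 -> acc=68 shift=7
  byte[14]=0x9E cont=1 payload=0x1E=30: acc |= 30<<7 -> acc=3908 shift=14
  byte[15]=0xD6 cont=1 payload=0x56=86: acc |= 86<<14 -> acc=1412932 shift=21
  byte[16]=0x76 cont=0 payload=0x76=118: acc |= 118<<21 -> acc=248876868 shift=28 [end]
Varint 6: bytes[13:17] = C4 9E D6 76 -> value 248876868 (4 byte(s))
  byte[17]=0xB0 cont=1 payload=0x30=48: acc |= 48<<0 -> acc=48 shift=7
  byte[18]=0xB4 cont=1 payload=0x34=52: acc |= 52<<7 -> acc=6704 shift=14
  byte[19]=0x80 cont=1 payload=0x00=0: acc |= 0<<14 -> acc=6704 shift=21
  byte[20]=0x3C cont=0 payload=0x3C=60: acc |= 60<<21 -> acc=125835824 shift=28 [end]
Varint 7: bytes[17:21] = B0 B4 80 3C -> value 125835824 (4 byte(s))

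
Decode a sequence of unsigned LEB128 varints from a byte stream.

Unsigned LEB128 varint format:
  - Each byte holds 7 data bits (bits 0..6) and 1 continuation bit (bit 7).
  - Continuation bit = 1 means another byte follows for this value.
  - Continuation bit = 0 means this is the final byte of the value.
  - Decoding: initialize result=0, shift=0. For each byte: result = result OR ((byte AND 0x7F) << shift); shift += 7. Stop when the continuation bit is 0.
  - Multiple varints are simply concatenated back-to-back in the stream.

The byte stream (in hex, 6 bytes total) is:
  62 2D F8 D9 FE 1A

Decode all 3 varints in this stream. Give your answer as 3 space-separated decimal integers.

Answer: 98 45 56601848

Derivation:
  byte[0]=0x62 cont=0 payload=0x62=98: acc |= 98<<0 -> acc=98 shift=7 [end]
Varint 1: bytes[0:1] = 62 -> value 98 (1 byte(s))
  byte[1]=0x2D cont=0 payload=0x2D=45: acc |= 45<<0 -> acc=45 shift=7 [end]
Varint 2: bytes[1:2] = 2D -> value 45 (1 byte(s))
  byte[2]=0xF8 cont=1 payload=0x78=120: acc |= 120<<0 -> acc=120 shift=7
  byte[3]=0xD9 cont=1 payload=0x59=89: acc |= 89<<7 -> acc=11512 shift=14
  byte[4]=0xFE cont=1 payload=0x7E=126: acc |= 126<<14 -> acc=2075896 shift=21
  byte[5]=0x1A cont=0 payload=0x1A=26: acc |= 26<<21 -> acc=56601848 shift=28 [end]
Varint 3: bytes[2:6] = F8 D9 FE 1A -> value 56601848 (4 byte(s))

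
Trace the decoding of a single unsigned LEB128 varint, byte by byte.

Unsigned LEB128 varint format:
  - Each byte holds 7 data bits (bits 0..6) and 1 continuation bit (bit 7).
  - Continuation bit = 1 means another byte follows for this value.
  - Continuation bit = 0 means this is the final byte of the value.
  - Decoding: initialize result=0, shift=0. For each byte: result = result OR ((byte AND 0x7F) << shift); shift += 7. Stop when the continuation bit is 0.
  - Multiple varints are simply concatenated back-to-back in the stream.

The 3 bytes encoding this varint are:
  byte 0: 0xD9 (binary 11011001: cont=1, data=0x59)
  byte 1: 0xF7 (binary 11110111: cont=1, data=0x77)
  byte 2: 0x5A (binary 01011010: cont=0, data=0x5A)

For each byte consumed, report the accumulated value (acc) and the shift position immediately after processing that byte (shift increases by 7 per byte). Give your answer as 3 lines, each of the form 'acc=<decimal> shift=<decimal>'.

byte 0=0xD9: payload=0x59=89, contrib = 89<<0 = 89; acc -> 89, shift -> 7
byte 1=0xF7: payload=0x77=119, contrib = 119<<7 = 15232; acc -> 15321, shift -> 14
byte 2=0x5A: payload=0x5A=90, contrib = 90<<14 = 1474560; acc -> 1489881, shift -> 21

Answer: acc=89 shift=7
acc=15321 shift=14
acc=1489881 shift=21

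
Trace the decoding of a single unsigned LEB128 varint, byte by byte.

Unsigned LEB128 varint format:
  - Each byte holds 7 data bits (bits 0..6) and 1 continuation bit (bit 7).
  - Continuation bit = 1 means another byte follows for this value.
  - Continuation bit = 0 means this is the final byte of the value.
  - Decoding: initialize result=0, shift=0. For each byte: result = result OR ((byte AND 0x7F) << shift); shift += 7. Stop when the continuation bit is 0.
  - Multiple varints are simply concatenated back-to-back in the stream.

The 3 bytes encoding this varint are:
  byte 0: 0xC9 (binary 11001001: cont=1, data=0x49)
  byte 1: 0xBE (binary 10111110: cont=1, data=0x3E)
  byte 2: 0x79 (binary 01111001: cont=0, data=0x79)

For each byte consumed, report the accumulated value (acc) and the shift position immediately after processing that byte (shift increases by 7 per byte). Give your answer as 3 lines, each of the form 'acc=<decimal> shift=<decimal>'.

byte 0=0xC9: payload=0x49=73, contrib = 73<<0 = 73; acc -> 73, shift -> 7
byte 1=0xBE: payload=0x3E=62, contrib = 62<<7 = 7936; acc -> 8009, shift -> 14
byte 2=0x79: payload=0x79=121, contrib = 121<<14 = 1982464; acc -> 1990473, shift -> 21

Answer: acc=73 shift=7
acc=8009 shift=14
acc=1990473 shift=21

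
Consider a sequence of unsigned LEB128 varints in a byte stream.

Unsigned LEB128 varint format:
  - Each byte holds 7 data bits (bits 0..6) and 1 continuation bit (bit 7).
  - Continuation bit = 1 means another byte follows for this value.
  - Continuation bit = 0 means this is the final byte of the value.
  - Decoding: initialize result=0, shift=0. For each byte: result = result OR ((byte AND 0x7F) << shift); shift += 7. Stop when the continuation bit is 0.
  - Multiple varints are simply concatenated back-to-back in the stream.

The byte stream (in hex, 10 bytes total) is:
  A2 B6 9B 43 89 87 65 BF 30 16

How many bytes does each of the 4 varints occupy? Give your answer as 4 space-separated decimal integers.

  byte[0]=0xA2 cont=1 payload=0x22=34: acc |= 34<<0 -> acc=34 shift=7
  byte[1]=0xB6 cont=1 payload=0x36=54: acc |= 54<<7 -> acc=6946 shift=14
  byte[2]=0x9B cont=1 payload=0x1B=27: acc |= 27<<14 -> acc=449314 shift=21
  byte[3]=0x43 cont=0 payload=0x43=67: acc |= 67<<21 -> acc=140958498 shift=28 [end]
Varint 1: bytes[0:4] = A2 B6 9B 43 -> value 140958498 (4 byte(s))
  byte[4]=0x89 cont=1 payload=0x09=9: acc |= 9<<0 -> acc=9 shift=7
  byte[5]=0x87 cont=1 payload=0x07=7: acc |= 7<<7 -> acc=905 shift=14
  byte[6]=0x65 cont=0 payload=0x65=101: acc |= 101<<14 -> acc=1655689 shift=21 [end]
Varint 2: bytes[4:7] = 89 87 65 -> value 1655689 (3 byte(s))
  byte[7]=0xBF cont=1 payload=0x3F=63: acc |= 63<<0 -> acc=63 shift=7
  byte[8]=0x30 cont=0 payload=0x30=48: acc |= 48<<7 -> acc=6207 shift=14 [end]
Varint 3: bytes[7:9] = BF 30 -> value 6207 (2 byte(s))
  byte[9]=0x16 cont=0 payload=0x16=22: acc |= 22<<0 -> acc=22 shift=7 [end]
Varint 4: bytes[9:10] = 16 -> value 22 (1 byte(s))

Answer: 4 3 2 1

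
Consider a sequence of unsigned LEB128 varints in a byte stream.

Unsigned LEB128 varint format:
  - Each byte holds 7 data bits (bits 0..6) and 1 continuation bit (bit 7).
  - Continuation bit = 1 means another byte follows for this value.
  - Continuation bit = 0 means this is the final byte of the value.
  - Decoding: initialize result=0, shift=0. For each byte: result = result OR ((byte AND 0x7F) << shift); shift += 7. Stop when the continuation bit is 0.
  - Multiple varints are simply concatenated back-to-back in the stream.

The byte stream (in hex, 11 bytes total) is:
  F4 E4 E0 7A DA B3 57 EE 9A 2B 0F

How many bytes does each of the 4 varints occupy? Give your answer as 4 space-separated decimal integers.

  byte[0]=0xF4 cont=1 payload=0x74=116: acc |= 116<<0 -> acc=116 shift=7
  byte[1]=0xE4 cont=1 payload=0x64=100: acc |= 100<<7 -> acc=12916 shift=14
  byte[2]=0xE0 cont=1 payload=0x60=96: acc |= 96<<14 -> acc=1585780 shift=21
  byte[3]=0x7A cont=0 payload=0x7A=122: acc |= 122<<21 -> acc=257438324 shift=28 [end]
Varint 1: bytes[0:4] = F4 E4 E0 7A -> value 257438324 (4 byte(s))
  byte[4]=0xDA cont=1 payload=0x5A=90: acc |= 90<<0 -> acc=90 shift=7
  byte[5]=0xB3 cont=1 payload=0x33=51: acc |= 51<<7 -> acc=6618 shift=14
  byte[6]=0x57 cont=0 payload=0x57=87: acc |= 87<<14 -> acc=1432026 shift=21 [end]
Varint 2: bytes[4:7] = DA B3 57 -> value 1432026 (3 byte(s))
  byte[7]=0xEE cont=1 payload=0x6E=110: acc |= 110<<0 -> acc=110 shift=7
  byte[8]=0x9A cont=1 payload=0x1A=26: acc |= 26<<7 -> acc=3438 shift=14
  byte[9]=0x2B cont=0 payload=0x2B=43: acc |= 43<<14 -> acc=707950 shift=21 [end]
Varint 3: bytes[7:10] = EE 9A 2B -> value 707950 (3 byte(s))
  byte[10]=0x0F cont=0 payload=0x0F=15: acc |= 15<<0 -> acc=15 shift=7 [end]
Varint 4: bytes[10:11] = 0F -> value 15 (1 byte(s))

Answer: 4 3 3 1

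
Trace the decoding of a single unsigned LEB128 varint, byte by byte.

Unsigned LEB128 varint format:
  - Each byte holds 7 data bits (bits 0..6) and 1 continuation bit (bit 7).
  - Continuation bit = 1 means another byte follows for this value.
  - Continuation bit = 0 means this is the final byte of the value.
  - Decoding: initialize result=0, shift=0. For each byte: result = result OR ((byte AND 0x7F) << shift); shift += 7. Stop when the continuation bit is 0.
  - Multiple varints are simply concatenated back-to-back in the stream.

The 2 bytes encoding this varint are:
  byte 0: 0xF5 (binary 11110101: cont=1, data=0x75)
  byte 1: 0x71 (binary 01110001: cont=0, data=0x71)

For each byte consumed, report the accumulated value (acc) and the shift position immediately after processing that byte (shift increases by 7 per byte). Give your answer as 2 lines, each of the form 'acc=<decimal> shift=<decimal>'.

byte 0=0xF5: payload=0x75=117, contrib = 117<<0 = 117; acc -> 117, shift -> 7
byte 1=0x71: payload=0x71=113, contrib = 113<<7 = 14464; acc -> 14581, shift -> 14

Answer: acc=117 shift=7
acc=14581 shift=14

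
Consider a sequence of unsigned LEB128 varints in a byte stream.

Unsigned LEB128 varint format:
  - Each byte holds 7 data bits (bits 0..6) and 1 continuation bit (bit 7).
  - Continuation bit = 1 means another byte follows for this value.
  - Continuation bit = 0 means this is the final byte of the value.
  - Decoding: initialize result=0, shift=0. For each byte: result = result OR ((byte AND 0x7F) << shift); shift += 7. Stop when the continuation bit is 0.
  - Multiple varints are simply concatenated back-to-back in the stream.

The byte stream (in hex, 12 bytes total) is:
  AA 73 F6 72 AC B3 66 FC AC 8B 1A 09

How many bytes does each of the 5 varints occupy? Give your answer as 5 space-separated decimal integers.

Answer: 2 2 3 4 1

Derivation:
  byte[0]=0xAA cont=1 payload=0x2A=42: acc |= 42<<0 -> acc=42 shift=7
  byte[1]=0x73 cont=0 payload=0x73=115: acc |= 115<<7 -> acc=14762 shift=14 [end]
Varint 1: bytes[0:2] = AA 73 -> value 14762 (2 byte(s))
  byte[2]=0xF6 cont=1 payload=0x76=118: acc |= 118<<0 -> acc=118 shift=7
  byte[3]=0x72 cont=0 payload=0x72=114: acc |= 114<<7 -> acc=14710 shift=14 [end]
Varint 2: bytes[2:4] = F6 72 -> value 14710 (2 byte(s))
  byte[4]=0xAC cont=1 payload=0x2C=44: acc |= 44<<0 -> acc=44 shift=7
  byte[5]=0xB3 cont=1 payload=0x33=51: acc |= 51<<7 -> acc=6572 shift=14
  byte[6]=0x66 cont=0 payload=0x66=102: acc |= 102<<14 -> acc=1677740 shift=21 [end]
Varint 3: bytes[4:7] = AC B3 66 -> value 1677740 (3 byte(s))
  byte[7]=0xFC cont=1 payload=0x7C=124: acc |= 124<<0 -> acc=124 shift=7
  byte[8]=0xAC cont=1 payload=0x2C=44: acc |= 44<<7 -> acc=5756 shift=14
  byte[9]=0x8B cont=1 payload=0x0B=11: acc |= 11<<14 -> acc=185980 shift=21
  byte[10]=0x1A cont=0 payload=0x1A=26: acc |= 26<<21 -> acc=54711932 shift=28 [end]
Varint 4: bytes[7:11] = FC AC 8B 1A -> value 54711932 (4 byte(s))
  byte[11]=0x09 cont=0 payload=0x09=9: acc |= 9<<0 -> acc=9 shift=7 [end]
Varint 5: bytes[11:12] = 09 -> value 9 (1 byte(s))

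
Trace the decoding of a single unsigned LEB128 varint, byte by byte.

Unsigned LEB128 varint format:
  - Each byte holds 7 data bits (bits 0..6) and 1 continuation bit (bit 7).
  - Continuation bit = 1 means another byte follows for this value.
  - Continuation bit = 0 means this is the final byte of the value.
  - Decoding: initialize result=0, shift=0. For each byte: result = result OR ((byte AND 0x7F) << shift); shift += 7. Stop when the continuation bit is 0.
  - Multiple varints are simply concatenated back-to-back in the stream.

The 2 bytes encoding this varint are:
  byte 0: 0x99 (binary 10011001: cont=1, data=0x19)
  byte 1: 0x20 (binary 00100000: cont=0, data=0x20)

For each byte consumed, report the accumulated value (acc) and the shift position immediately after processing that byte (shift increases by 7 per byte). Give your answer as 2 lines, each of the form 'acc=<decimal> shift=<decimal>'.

byte 0=0x99: payload=0x19=25, contrib = 25<<0 = 25; acc -> 25, shift -> 7
byte 1=0x20: payload=0x20=32, contrib = 32<<7 = 4096; acc -> 4121, shift -> 14

Answer: acc=25 shift=7
acc=4121 shift=14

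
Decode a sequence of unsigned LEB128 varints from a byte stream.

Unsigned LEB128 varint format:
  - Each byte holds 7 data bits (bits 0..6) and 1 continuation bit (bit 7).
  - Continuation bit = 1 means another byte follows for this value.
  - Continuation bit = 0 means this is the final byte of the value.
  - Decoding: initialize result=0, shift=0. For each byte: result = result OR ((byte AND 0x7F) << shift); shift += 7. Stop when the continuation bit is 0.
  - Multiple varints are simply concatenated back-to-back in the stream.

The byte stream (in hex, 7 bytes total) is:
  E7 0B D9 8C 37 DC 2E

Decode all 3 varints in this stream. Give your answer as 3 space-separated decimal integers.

  byte[0]=0xE7 cont=1 payload=0x67=103: acc |= 103<<0 -> acc=103 shift=7
  byte[1]=0x0B cont=0 payload=0x0B=11: acc |= 11<<7 -> acc=1511 shift=14 [end]
Varint 1: bytes[0:2] = E7 0B -> value 1511 (2 byte(s))
  byte[2]=0xD9 cont=1 payload=0x59=89: acc |= 89<<0 -> acc=89 shift=7
  byte[3]=0x8C cont=1 payload=0x0C=12: acc |= 12<<7 -> acc=1625 shift=14
  byte[4]=0x37 cont=0 payload=0x37=55: acc |= 55<<14 -> acc=902745 shift=21 [end]
Varint 2: bytes[2:5] = D9 8C 37 -> value 902745 (3 byte(s))
  byte[5]=0xDC cont=1 payload=0x5C=92: acc |= 92<<0 -> acc=92 shift=7
  byte[6]=0x2E cont=0 payload=0x2E=46: acc |= 46<<7 -> acc=5980 shift=14 [end]
Varint 3: bytes[5:7] = DC 2E -> value 5980 (2 byte(s))

Answer: 1511 902745 5980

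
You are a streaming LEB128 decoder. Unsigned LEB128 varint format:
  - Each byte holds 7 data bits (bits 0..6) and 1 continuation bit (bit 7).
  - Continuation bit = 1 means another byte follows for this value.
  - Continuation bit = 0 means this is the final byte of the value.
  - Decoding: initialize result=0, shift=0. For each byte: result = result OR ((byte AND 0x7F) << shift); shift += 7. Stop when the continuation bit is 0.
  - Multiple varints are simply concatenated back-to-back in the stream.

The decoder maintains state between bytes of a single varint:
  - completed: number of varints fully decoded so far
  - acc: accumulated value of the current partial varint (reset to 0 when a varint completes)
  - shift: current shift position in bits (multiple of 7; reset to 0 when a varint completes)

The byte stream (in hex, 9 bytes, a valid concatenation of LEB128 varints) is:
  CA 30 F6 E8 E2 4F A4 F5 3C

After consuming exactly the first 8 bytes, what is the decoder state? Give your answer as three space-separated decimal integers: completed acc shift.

Answer: 2 15012 14

Derivation:
byte[0]=0xCA cont=1 payload=0x4A: acc |= 74<<0 -> completed=0 acc=74 shift=7
byte[1]=0x30 cont=0 payload=0x30: varint #1 complete (value=6218); reset -> completed=1 acc=0 shift=0
byte[2]=0xF6 cont=1 payload=0x76: acc |= 118<<0 -> completed=1 acc=118 shift=7
byte[3]=0xE8 cont=1 payload=0x68: acc |= 104<<7 -> completed=1 acc=13430 shift=14
byte[4]=0xE2 cont=1 payload=0x62: acc |= 98<<14 -> completed=1 acc=1619062 shift=21
byte[5]=0x4F cont=0 payload=0x4F: varint #2 complete (value=167294070); reset -> completed=2 acc=0 shift=0
byte[6]=0xA4 cont=1 payload=0x24: acc |= 36<<0 -> completed=2 acc=36 shift=7
byte[7]=0xF5 cont=1 payload=0x75: acc |= 117<<7 -> completed=2 acc=15012 shift=14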